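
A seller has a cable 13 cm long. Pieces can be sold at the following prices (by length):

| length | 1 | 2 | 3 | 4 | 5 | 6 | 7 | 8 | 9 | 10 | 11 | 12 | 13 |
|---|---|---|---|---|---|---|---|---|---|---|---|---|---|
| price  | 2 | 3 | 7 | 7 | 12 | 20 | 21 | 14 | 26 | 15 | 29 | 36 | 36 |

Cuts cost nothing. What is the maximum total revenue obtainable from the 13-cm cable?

42

Let R[k] be the best obtainable value from length k. For each k, try every first piece i and keep the best of price[i] + R[k−i].
R[1] = 2
R[2] = 4  (first piece 1, then R[1]=2)
R[3] = 7
R[4] = 9  (first piece 1, then R[3]=7)
R[5] = 12
R[6] = 20
R[7] = 22  (first piece 1, then R[6]=20)
R[8] = 24  (first piece 1, then R[7]=22)
R[9] = 27  (first piece 3, then R[6]=20)
R[10] = 29  (first piece 1, then R[9]=27)
R[11] = 32  (first piece 5, then R[6]=20)
R[12] = 40  (first piece 6, then R[6]=20)
R[13] = 42  (first piece 1, then R[12]=40)
One optimal cutting: 6 + 6 + 1 → €20 + €20 + €2 = €42.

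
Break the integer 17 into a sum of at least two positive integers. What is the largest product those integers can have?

Let m[k] be the best product for length k (with at least one cut). For each first piece i, the rest contributes max(k−i, m[k−i]).
Small cases: m[2]=1, m[3]=2, m[4]=4, m[5]=6, m[6]=9, m[7]=12, m[8]=18, m[9]=27, m[10]=36.
m[11] = max(1·36, 2·27, 3·18, …, 9·2, 10·1) = 54
m[12] = max(1·54, 2·36, 3·27, …, 10·2, 11·1) = 81
m[13] = max(1·81, 2·54, 3·36, …, 11·2, 12·1) = 108
m[14] = max(1·108, 2·81, 3·54, …, 12·2, 13·1) = 162
m[15] = max(1·162, 2·108, 3·81, …, 13·2, 14·1) = 243
m[16] = max(1·243, 2·162, 3·108, …, 14·2, 15·1) = 324
m[17] = max(1·324, 2·243, 3·162, …, 15·2, 16·1) = 486
One optimal split: 3 + 3 + 3 + 3 + 3 + 2; product 3·3·3·3·3·2 = 486.

486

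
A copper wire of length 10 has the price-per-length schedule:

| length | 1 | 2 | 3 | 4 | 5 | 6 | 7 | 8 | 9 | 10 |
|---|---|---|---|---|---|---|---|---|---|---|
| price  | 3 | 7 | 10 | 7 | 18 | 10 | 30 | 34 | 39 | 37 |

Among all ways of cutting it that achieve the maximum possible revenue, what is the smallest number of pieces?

Let r[k] be the best obtainable value from length k. For each k, try every first piece i and keep the best of price[i] + r[k−i].
r[1] = 3
r[2] = 7
r[3] = 10  (first piece 1, then r[2]=7)
r[4] = 14  (first piece 2, then r[2]=7)
r[5] = 18
r[6] = 21  (first piece 1, then r[5]=18)
r[7] = 30
r[8] = 34
r[9] = 39
r[10] = 42  (first piece 1, then r[9]=39)
Maximum revenue is €42.
Now minimize piece count subject to staying optimal: for each k, pieces[k] = 1 + min over i with p[i]+r[k−i]=r[k] of pieces[k−i].
pieces[7] = 1
pieces[8] = 1
pieces[9] = 1
pieces[10] = 2

2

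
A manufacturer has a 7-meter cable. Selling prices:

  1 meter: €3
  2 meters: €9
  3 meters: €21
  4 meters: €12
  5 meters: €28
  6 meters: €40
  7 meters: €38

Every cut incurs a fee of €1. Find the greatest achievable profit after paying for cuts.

Consider every possible first cut. r[k] is the best of p[i]+r[k−i] over all sellable i≤k, charging 1 whenever i<k.
r[1] = 3
r[2] = max(3+3-1, 9+0) = 9
r[3] = max(3+9-1, 9+3-1, 21+0) = 21
r[4] = max(3+21-1, 9+9-1, 21+3-1, 12+0) = 23
r[5] = max(3+23-1, 9+21-1, 21+9-1, 12+3-1, 28+0) = 29
r[6] = max(3+29-1, 9+23-1, 21+21-1, 12+9-1, 28+3-1, 40+0) = 41
r[7] = max(3+41-1, 9+29-1, 21+23-1, …, 40+3-1, 38+0) = 43
One optimal plan: pieces 3 + 3 + 1 (2 cuts) → €45 − €2 = €43.

43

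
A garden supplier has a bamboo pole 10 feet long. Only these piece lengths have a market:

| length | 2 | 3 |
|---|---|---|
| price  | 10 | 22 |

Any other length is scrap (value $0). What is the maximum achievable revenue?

66

Let f[k] be the best obtainable value from length k. For each k, try every first piece i and keep the best of price[i] + f[k−i].
f[1] = 0
f[2] = 10
f[3] = max(10+0, 22+0) = 22
f[4] = max(10+10, 22+0) = 22
f[5] = max(10+22, 22+10) = 32
f[6] = max(10+22, 22+22) = 44
f[7] = max(10+32, 22+22) = 44
f[8] = max(10+44, 22+32) = 54
f[9] = max(10+44, 22+44) = 66
f[10] = max(10+54, 22+44) = 66
One optimal cutting: pieces 3 + 3 + 3 with 1 foot of scrap → $66.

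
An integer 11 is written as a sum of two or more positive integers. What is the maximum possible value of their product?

54

Fill prod[k] for k=2..11: at each k try every first piece i and multiply by the better of (k−i) uncut or prod[k−i].
Small cases: prod[2]=1, prod[3]=2, prod[4]=4, prod[5]=6, prod[6]=9.
prod[7] = max(1×9, 2×6, 3×4, 4×3, 5×2, 6×1) = 12
prod[8] = max(1×12, 2×9, 3×6, …, 6×2, 7×1) = 18
prod[9] = max(1×18, 2×12, 3×9, …, 7×2, 8×1) = 27
prod[10] = max(1×27, 2×18, 3×12, …, 8×2, 9×1) = 36
prod[11] = max(1×36, 2×27, 3×18, …, 9×2, 10×1) = 54
One optimal split: 3 + 3 + 3 + 2; product 3×3×3×2 = 54.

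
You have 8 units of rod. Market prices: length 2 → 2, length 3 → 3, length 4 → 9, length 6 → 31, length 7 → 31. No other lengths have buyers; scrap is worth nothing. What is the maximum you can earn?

Let f[k] be the best obtainable value from length k. For each k, try every first piece i and keep the best of price[i] + f[k−i].
f[1] = 0
f[2] = 2
f[3] = 3
f[4] = 9
f[5] = 9
f[6] = 31
f[7] = 31
f[8] = 33  (first piece 2, then f[6]=31)
One optimal cutting: 6 + 2 → 33.

33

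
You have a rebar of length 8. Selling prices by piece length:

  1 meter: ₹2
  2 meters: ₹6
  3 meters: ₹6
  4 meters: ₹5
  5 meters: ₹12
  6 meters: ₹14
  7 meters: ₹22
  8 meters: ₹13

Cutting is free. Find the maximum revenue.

24

Let v[k] be the best obtainable value from length k. For each k, try every first piece i and keep the best of price[i] + v[k−i].
v[1] = 2
v[2] = max(2+2, 6+0) = 6
v[3] = max(2+6, 6+2, 6+0) = 8
v[4] = max(2+8, 6+6, 6+2, 5+0) = 12
v[5] = max(2+12, 6+8, 6+6, 5+2, 12+0) = 14
v[6] = max(2+14, 6+12, 6+8, 5+6, 12+2, 14+0) = 18
v[7] = max(2+18, 6+14, 6+12, …, 14+2, 22+0) = 22
v[8] = max(2+22, 6+18, 6+14, …, 22+2, 13+0) = 24
One optimal cutting: 7 + 1 → ₹22 + ₹2 = ₹24.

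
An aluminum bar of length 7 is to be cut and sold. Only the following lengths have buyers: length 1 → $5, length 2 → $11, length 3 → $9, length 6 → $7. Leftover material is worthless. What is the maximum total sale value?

Build r[k] bottom-up: r[k] = max over allowed piece i of (p[i] + r[k−i]).
r[1] = 5
r[2] = max(5+5, 11+0) = 11
r[3] = max(5+11, 11+5, 9+0) = 16
r[4] = max(5+16, 11+11, 9+5) = 22
r[5] = max(5+22, 11+16, 9+11) = 27
r[6] = max(5+27, 11+22, 9+16, 7+0) = 33
r[7] = max(5+33, 11+27, 9+22, 7+5) = 38
One optimal cutting: 2 + 2 + 2 + 1 → $38.

38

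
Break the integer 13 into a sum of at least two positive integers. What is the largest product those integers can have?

108

Fill m[k] for k=2..13: at each k try every first piece i and multiply by the better of (k−i) uncut or m[k−i].
m[2] = 1×max(1,0) = 1×1 = 1
m[3] = max(1×2, 2×1) = 2
m[4] = max(1×3, 2×2, 3×1) = 4
m[5] = max(1×4, 2×3, 3×2, 4×1) = 6
m[6] = max(1×6, 2×4, 3×3, 4×2, 5×1) = 9
m[7] = max(1×9, 2×6, 3×4, 4×3, 5×2, 6×1) = 12
m[8] = max(1×12, 2×9, 3×6, …, 6×2, 7×1) = 18
m[9] = max(1×18, 2×12, 3×9, …, 7×2, 8×1) = 27
m[10] = max(1×27, 2×18, 3×12, …, 8×2, 9×1) = 36
m[11] = max(1×36, 2×27, 3×18, …, 9×2, 10×1) = 54
m[12] = max(1×54, 2×36, 3×27, …, 10×2, 11×1) = 81
m[13] = max(1×81, 2×54, 3×36, …, 11×2, 12×1) = 108
One optimal split: 3 + 3 + 3 + 2 + 2; product 3×3×3×2×2 = 108.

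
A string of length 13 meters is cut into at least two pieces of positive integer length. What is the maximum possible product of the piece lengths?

108

Define P[k] = max over 1≤i<k of i · max(k−i, P[k−i]); the inner max lets the remainder stay uncut if that's better.
P[2] = 1·max(1,0) = 1·1 = 1
P[3] = max(1·2, 2·1) = 2
P[4] = max(1·3, 2·2, 3·1) = 4
P[5] = max(1·4, 2·3, 3·2, 4·1) = 6
P[6] = max(1·6, 2·4, 3·3, 4·2, 5·1) = 9
P[7] = max(1·9, 2·6, 3·4, 4·3, 5·2, 6·1) = 12
P[8] = max(1·12, 2·9, 3·6, …, 6·2, 7·1) = 18
P[9] = max(1·18, 2·12, 3·9, …, 7·2, 8·1) = 27
P[10] = max(1·27, 2·18, 3·12, …, 8·2, 9·1) = 36
P[11] = max(1·36, 2·27, 3·18, …, 9·2, 10·1) = 54
P[12] = max(1·54, 2·36, 3·27, …, 10·2, 11·1) = 81
P[13] = max(1·81, 2·54, 3·36, …, 11·2, 12·1) = 108
One optimal split: 3 + 3 + 3 + 2 + 2; product 3·3·3·2·2 = 108.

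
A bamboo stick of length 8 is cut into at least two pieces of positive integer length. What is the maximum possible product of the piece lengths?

18

Let P[k] be the best product for length k (with at least one cut). For each first piece i, the rest contributes max(k−i, P[k−i]).
P[2] = 1*max(1,0) = 1*1 = 1
P[3] = max(1*2, 2*1) = 2
P[4] = max(1*3, 2*2, 3*1) = 4
P[5] = max(1*4, 2*3, 3*2, 4*1) = 6
P[6] = max(1*6, 2*4, 3*3, 4*2, 5*1) = 9
P[7] = max(1*9, 2*6, 3*4, 4*3, 5*2, 6*1) = 12
P[8] = max(1*12, 2*9, 3*6, …, 6*2, 7*1) = 18
One optimal split: 3 + 3 + 2; product 3*3*2 = 18.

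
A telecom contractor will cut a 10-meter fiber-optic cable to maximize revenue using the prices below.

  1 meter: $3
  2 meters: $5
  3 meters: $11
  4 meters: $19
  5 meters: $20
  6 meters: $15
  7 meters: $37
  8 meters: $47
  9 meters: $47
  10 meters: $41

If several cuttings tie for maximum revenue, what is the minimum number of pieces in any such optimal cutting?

3

Build r[k] bottom-up: r[k] = max over allowed piece i of (p[i] + r[k−i]).
r[1] = 3
r[2] = max(3+3, 5+0) = 6
r[3] = max(3+6, 5+3, 11+0) = 11
r[4] = max(3+11, 5+6, 11+3, 19+0) = 19
r[5] = max(3+19, 5+11, 11+6, 19+3, 20+0) = 22
r[6] = max(3+22, 5+19, 11+11, 19+6, 20+3, 15+0) = 25
r[7] = max(3+25, 5+22, 11+19, …, 15+3, 37+0) = 37
r[8] = max(3+37, 5+25, 11+22, …, 37+3, 47+0) = 47
r[9] = max(3+47, 5+37, 11+25, …, 47+3, 47+0) = 50
r[10] = max(3+50, 5+47, 11+37, …, 47+3, 41+0) = 53
Maximum revenue is $53.
Now minimize piece count subject to staying optimal: for each k, pieces[k] = 1 + min over i with p[i]+r[k−i]=r[k] of pieces[k−i].
pieces[7] = 1
pieces[8] = 1
pieces[9] = 2
pieces[10] = 3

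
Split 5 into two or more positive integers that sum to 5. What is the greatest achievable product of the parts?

Define m[k] = max over 1≤i<k of i · max(k−i, m[k−i]); the inner max lets the remainder stay uncut if that's better.
m[2] = 1*max(1,0) = 1*1 = 1
m[3] = 1*max(2,1) = 1*2 = 2
m[4] = 2*max(2,1) = 2*2 = 4
m[5] = 2*max(3,2) = 2*3 = 6
One optimal split: 3 + 2; product 3*2 = 6.

6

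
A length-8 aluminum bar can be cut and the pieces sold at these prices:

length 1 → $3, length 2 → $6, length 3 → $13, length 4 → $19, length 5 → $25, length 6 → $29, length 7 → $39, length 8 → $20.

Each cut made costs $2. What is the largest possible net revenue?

Consider every possible first cut. net[k] is the best of p[i]+net[k−i] over all sellable i≤k, charging 2 whenever i<k.
net[1] = 3
net[2] = max(3+3-2, 6+0) = 6
net[3] = max(3+6-2, 6+3-2, 13+0) = 13
net[4] = max(3+13-2, 6+6-2, 13+3-2, 19+0) = 19
net[5] = max(3+19-2, 6+13-2, 13+6-2, 19+3-2, 25+0) = 25
net[6] = max(3+25-2, 6+19-2, 13+13-2, 19+6-2, 25+3-2, 29+0) = 29
net[7] = max(3+29-2, 6+25-2, 13+19-2, …, 29+3-2, 39+0) = 39
net[8] = max(3+39-2, 6+29-2, 13+25-2, …, 39+3-2, 20+0) = 40
One optimal plan: pieces 7 + 1 (1 cut) → $42 − $2 = $40.

40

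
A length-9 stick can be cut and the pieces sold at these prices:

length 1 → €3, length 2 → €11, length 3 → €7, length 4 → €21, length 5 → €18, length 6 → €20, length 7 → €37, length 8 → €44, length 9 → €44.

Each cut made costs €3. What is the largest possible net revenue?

45

Consider every possible first cut. r[k] is the best of p[i]+r[k−i] over all sellable i≤k, charging 3 whenever i<k.
r[1] = 3
r[2] = max(3+3-3, 11+0) = 11
r[3] = max(3+11-3, 11+3-3, 7+0) = 11
r[4] = max(3+11-3, 11+11-3, 7+3-3, 21+0) = 21
r[5] = max(3+21-3, 11+11-3, 7+11-3, 21+3-3, 18+0) = 21
r[6] = max(3+21-3, 11+21-3, 7+11-3, 21+11-3, 18+3-3, 20+0) = 29
r[7] = max(3+29-3, 11+21-3, 7+21-3, …, 20+3-3, 37+0) = 37
r[8] = max(3+37-3, 11+29-3, 7+21-3, …, 37+3-3, 44+0) = 44
r[9] = max(3+44-3, 11+37-3, 7+29-3, …, 44+3-3, 44+0) = 45
One optimal plan: pieces 7 + 2 (1 cut) → €48 − €3 = €45.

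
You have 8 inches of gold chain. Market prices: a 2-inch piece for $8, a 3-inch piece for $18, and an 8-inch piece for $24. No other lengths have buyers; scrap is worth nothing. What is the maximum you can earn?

44

Let best[k] be the best obtainable value from length k. For each k, try every first piece i and keep the best of price[i] + best[k−i].
best[1] = 0
best[2] = 8
best[3] = max(8+0, 18+0) = 18
best[4] = max(8+8, 18+0) = 18
best[5] = max(8+18, 18+8) = 26
best[6] = max(8+18, 18+18) = 36
best[7] = max(8+26, 18+18) = 36
best[8] = max(8+36, 18+26, 24+0) = 44
One optimal cutting: 3 + 3 + 2 → $44.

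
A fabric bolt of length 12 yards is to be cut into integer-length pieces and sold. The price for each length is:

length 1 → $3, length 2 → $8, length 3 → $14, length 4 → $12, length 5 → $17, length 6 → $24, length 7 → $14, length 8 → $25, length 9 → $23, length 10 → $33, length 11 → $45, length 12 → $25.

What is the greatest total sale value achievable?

Consider every possible first cut. v[k] is the best of p[i]+v[k−i] over all sellable i≤k.
v[1] = 3
v[2] = max(3+3, 8+0) = 8
v[3] = max(3+8, 8+3, 14+0) = 14
v[4] = max(3+14, 8+8, 14+3, 12+0) = 17
v[5] = max(3+17, 8+14, 14+8, 12+3, 17+0) = 22
v[6] = max(3+22, 8+17, 14+14, 12+8, 17+3, 24+0) = 28
v[7] = max(3+28, 8+22, 14+17, …, 24+3, 14+0) = 31
v[8] = max(3+31, 8+28, 14+22, …, 14+3, 25+0) = 36
v[9] = max(3+36, 8+31, 14+28, …, 25+3, 23+0) = 42
v[10] = max(3+42, 8+36, 14+31, …, 23+3, 33+0) = 45
v[11] = max(3+45, 8+42, 14+36, …, 33+3, 45+0) = 50
v[12] = max(3+50, 8+45, 14+42, …, 45+3, 25+0) = 56
One optimal cutting: 3 + 3 + 3 + 3 → $14 + $14 + $14 + $14 = $56.

56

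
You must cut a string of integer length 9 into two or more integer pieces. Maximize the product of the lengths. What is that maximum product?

27

Define prod[k] = max over 1≤i<k of i · max(k−i, prod[k−i]); the inner max lets the remainder stay uncut if that's better.
prod[2] = 1*max(1,0) = 1*1 = 1
prod[3] = max(1*2, 2*1) = 2
prod[4] = max(1*3, 2*2, 3*1) = 4
prod[5] = max(1*4, 2*3, 3*2, 4*1) = 6
prod[6] = max(1*6, 2*4, 3*3, 4*2, 5*1) = 9
prod[7] = max(1*9, 2*6, 3*4, 4*3, 5*2, 6*1) = 12
prod[8] = max(1*12, 2*9, 3*6, …, 6*2, 7*1) = 18
prod[9] = max(1*18, 2*12, 3*9, …, 7*2, 8*1) = 27
One optimal split: 3 + 3 + 3; product 3*3*3 = 27.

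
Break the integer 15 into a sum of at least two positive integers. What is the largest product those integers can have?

243

Let m[k] be the best product for length k (with at least one cut). For each first piece i, the rest contributes max(k−i, m[k−i]).
m[2] = 1·max(1,0) = 1·1 = 1
m[3] = max(1·2, 2·1) = 2
m[4] = max(1·3, 2·2, 3·1) = 4
m[5] = max(1·4, 2·3, 3·2, 4·1) = 6
m[6] = max(1·6, 2·4, 3·3, 4·2, 5·1) = 9
m[7] = max(1·9, 2·6, 3·4, 4·3, 5·2, 6·1) = 12
m[8] = max(1·12, 2·9, 3·6, …, 6·2, 7·1) = 18
m[9] = max(1·18, 2·12, 3·9, …, 7·2, 8·1) = 27
m[10] = max(1·27, 2·18, 3·12, …, 8·2, 9·1) = 36
m[11] = max(1·36, 2·27, 3·18, …, 9·2, 10·1) = 54
m[12] = max(1·54, 2·36, 3·27, …, 10·2, 11·1) = 81
m[13] = max(1·81, 2·54, 3·36, …, 11·2, 12·1) = 108
m[14] = max(1·108, 2·81, 3·54, …, 12·2, 13·1) = 162
m[15] = max(1·162, 2·108, 3·81, …, 13·2, 14·1) = 243
One optimal split: 3 + 3 + 3 + 3 + 3; product 3·3·3·3·3 = 243.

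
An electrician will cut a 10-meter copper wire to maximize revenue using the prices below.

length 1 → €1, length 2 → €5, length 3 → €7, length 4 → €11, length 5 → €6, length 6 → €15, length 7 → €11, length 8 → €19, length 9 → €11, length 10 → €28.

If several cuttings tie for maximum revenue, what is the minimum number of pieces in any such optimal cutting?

Consider every possible first cut. r[k] is the best of p[i]+r[k−i] over all sellable i≤k.
r[1] = 1
r[2] = max(1+1, 5+0) = 5
r[3] = max(1+5, 5+1, 7+0) = 7
r[4] = max(1+7, 5+5, 7+1, 11+0) = 11
r[5] = max(1+11, 5+7, 7+5, 11+1, 6+0) = 12
r[6] = max(1+12, 5+11, 7+7, 11+5, 6+1, 15+0) = 16
r[7] = max(1+16, 5+12, 7+11, …, 15+1, 11+0) = 18
r[8] = max(1+18, 5+16, 7+12, …, 11+1, 19+0) = 22
r[9] = max(1+22, 5+18, 7+16, …, 19+1, 11+0) = 23
r[10] = max(1+23, 5+22, 7+18, …, 11+1, 28+0) = 28
Maximum revenue is €28.
Now minimize piece count subject to staying optimal: for each k, pieces[k] = 1 + min over i with p[i]+r[k−i]=r[k] of pieces[k−i].
pieces[7] = 2
pieces[8] = 2
pieces[9] = 3
pieces[10] = 1

1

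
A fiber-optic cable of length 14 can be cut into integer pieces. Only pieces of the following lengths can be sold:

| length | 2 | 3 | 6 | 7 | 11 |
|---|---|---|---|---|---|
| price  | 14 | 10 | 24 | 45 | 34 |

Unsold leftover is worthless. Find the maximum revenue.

Consider every possible first cut. best[k] is the best of p[i]+best[k−i] over all sellable i≤k.
best[1] = 0
best[2] = 14
best[3] = max(14+0, 10+0) = 14
best[4] = max(14+14, 10+0) = 28
best[5] = max(14+14, 10+14) = 28
best[6] = max(14+28, 10+14, 24+0) = 42
best[7] = max(14+28, 10+28, 24+0, 45+0) = 45
best[8] = max(14+42, 10+28, 24+14, 45+0) = 56
best[9] = max(14+45, 10+42, 24+14, 45+14) = 59
best[10] = max(14+56, 10+45, 24+28, 45+14) = 70
best[11] = max(14+59, 10+56, 24+28, 45+28, 34+0) = 73
best[12] = max(14+70, 10+59, 24+42, 45+28, 34+0) = 84
best[13] = max(14+73, 10+70, 24+45, 45+42, 34+14) = 87
best[14] = max(14+84, 10+73, 24+56, 45+45, 34+14) = 98
One optimal cutting: 2 + 2 + 2 + 2 + 2 + 2 + 2 → $98.

98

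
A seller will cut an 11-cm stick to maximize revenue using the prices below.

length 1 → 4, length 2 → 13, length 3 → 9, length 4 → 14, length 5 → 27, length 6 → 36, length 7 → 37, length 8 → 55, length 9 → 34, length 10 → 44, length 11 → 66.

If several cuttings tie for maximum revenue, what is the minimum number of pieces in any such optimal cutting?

3

Consider every possible first cut. r[k] is the best of p[i]+r[k−i] over all sellable i≤k.
r[1] = 4
r[2] = max(4+4, 13+0) = 13
r[3] = max(4+13, 13+4, 9+0) = 17
r[4] = max(4+17, 13+13, 9+4, 14+0) = 26
r[5] = max(4+26, 13+17, 9+13, 14+4, 27+0) = 30
r[6] = max(4+30, 13+26, 9+17, 14+13, 27+4, 36+0) = 39
r[7] = max(4+39, 13+30, 9+26, …, 36+4, 37+0) = 43
r[8] = max(4+43, 13+39, 9+30, …, 37+4, 55+0) = 55
r[9] = max(4+55, 13+43, 9+39, …, 55+4, 34+0) = 59
r[10] = max(4+59, 13+55, 9+43, …, 34+4, 44+0) = 68
r[11] = max(4+68, 13+59, 9+55, …, 44+4, 66+0) = 72
Maximum revenue is 72.
Now minimize piece count subject to staying optimal: for each k, pieces[k] = 1 + min over i with p[i]+r[k−i]=r[k] of pieces[k−i].
pieces[8] = 1
pieces[9] = 2
pieces[10] = 2
pieces[11] = 3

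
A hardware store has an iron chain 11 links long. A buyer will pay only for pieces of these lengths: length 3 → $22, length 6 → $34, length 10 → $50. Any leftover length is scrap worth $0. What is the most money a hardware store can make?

Let f[k] be the best obtainable value from length k. For each k, try every first piece i and keep the best of price[i] + f[k−i].
f[1] = 0
f[2] = 0
f[3] = 22
f[4] = 22
f[5] = 22
f[6] = max(22+22, 34+0) = 44
f[7] = max(22+22, 34+0) = 44
f[8] = max(22+22, 34+0) = 44
f[9] = max(22+44, 34+22) = 66
f[10] = max(22+44, 34+22, 50+0) = 66
f[11] = max(22+44, 34+22, 50+0) = 66
One optimal cutting: pieces 3 + 3 + 3 with 2 links of scrap → $66.

66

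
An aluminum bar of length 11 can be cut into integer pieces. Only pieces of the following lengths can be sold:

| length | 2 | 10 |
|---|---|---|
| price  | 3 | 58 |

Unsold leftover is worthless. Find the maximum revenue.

Build f[k] bottom-up: f[k] = max over allowed piece i of (p[i] + f[k−i]).
f[1] = 0
f[2] = 3
f[3] = 3
f[4] = 6  (first piece 2, then f[2]=3)
f[5] = 6
f[6] = 9  (first piece 2, then f[4]=6)
f[7] = 9
f[8] = 12  (first piece 2, then f[6]=9)
f[9] = 12
f[10] = max(3+12, 58+0) = 58
f[11] = max(3+12, 58+0) = 58
One optimal cutting: pieces 10 with 1 cm of scrap → $58.

58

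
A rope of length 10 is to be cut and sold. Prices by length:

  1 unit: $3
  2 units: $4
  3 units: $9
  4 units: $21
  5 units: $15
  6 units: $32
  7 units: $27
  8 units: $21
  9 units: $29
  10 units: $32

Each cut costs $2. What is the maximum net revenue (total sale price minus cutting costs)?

51

Build r[k] bottom-up: r[k] = max over allowed piece i of (p[i] + r[k−i]) − 2 per cut.
r[1] = 3
r[2] = max(3+3-2, 4+0) = 4
r[3] = max(3+4-2, 4+3-2, 9+0) = 9
r[4] = max(3+9-2, 4+4-2, 9+3-2, 21+0) = 21
r[5] = max(3+21-2, 4+9-2, 9+4-2, 21+3-2, 15+0) = 22
r[6] = max(3+22-2, 4+21-2, 9+9-2, 21+4-2, 15+3-2, 32+0) = 32
r[7] = max(3+32-2, 4+22-2, 9+21-2, …, 32+3-2, 27+0) = 33
r[8] = max(3+33-2, 4+32-2, 9+22-2, …, 27+3-2, 21+0) = 40
r[9] = max(3+40-2, 4+33-2, 9+32-2, …, 21+3-2, 29+0) = 41
r[10] = max(3+41-2, 4+40-2, 9+33-2, …, 29+3-2, 32+0) = 51
One optimal plan: pieces 6 + 4 (1 cut) → $53 − $2 = $51.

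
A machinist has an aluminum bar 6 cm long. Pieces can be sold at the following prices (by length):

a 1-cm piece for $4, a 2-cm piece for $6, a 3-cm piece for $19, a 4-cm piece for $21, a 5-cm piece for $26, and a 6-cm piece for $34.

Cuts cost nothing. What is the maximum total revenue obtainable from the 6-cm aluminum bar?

Build R[k] bottom-up: R[k] = max over allowed piece i of (p[i] + R[k−i]).
R[1] = 4
R[2] = max(4+4, 6+0) = 8
R[3] = max(4+8, 6+4, 19+0) = 19
R[4] = max(4+19, 6+8, 19+4, 21+0) = 23
R[5] = max(4+23, 6+19, 19+8, 21+4, 26+0) = 27
R[6] = max(4+27, 6+23, 19+19, 21+8, 26+4, 34+0) = 38
One optimal cutting: 3 + 3 → $19 + $19 = $38.

38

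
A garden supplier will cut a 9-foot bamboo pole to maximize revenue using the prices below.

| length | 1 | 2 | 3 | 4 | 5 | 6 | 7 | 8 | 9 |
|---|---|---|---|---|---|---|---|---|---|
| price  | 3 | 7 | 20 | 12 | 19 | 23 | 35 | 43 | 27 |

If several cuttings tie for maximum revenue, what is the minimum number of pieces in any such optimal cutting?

3

Consider every possible first cut. r[k] is the best of p[i]+r[k−i] over all sellable i≤k.
r[1] = 3
r[2] = max(3+3, 7+0) = 7
r[3] = max(3+7, 7+3, 20+0) = 20
r[4] = max(3+20, 7+7, 20+3, 12+0) = 23
r[5] = max(3+23, 7+20, 20+7, 12+3, 19+0) = 27
r[6] = max(3+27, 7+23, 20+20, 12+7, 19+3, 23+0) = 40
r[7] = max(3+40, 7+27, 20+23, …, 23+3, 35+0) = 43
r[8] = max(3+43, 7+40, 20+27, …, 35+3, 43+0) = 47
r[9] = max(3+47, 7+43, 20+40, …, 43+3, 27+0) = 60
Maximum revenue is $60.
Now minimize piece count subject to staying optimal: for each k, pieces[k] = 1 + min over i with p[i]+r[k−i]=r[k] of pieces[k−i].
pieces[6] = 2
pieces[7] = 3
pieces[8] = 3
pieces[9] = 3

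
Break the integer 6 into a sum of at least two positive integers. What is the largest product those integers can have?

Define m[k] = max over 1≤i<k of i · max(k−i, m[k−i]); the inner max lets the remainder stay uncut if that's better.
m[2] = 1*max(1,0) = 1*1 = 1
m[3] = max(1*2, 2*1) = 2
m[4] = max(1*3, 2*2, 3*1) = 4
m[5] = max(1*4, 2*3, 3*2, 4*1) = 6
m[6] = max(1*6, 2*4, 3*3, 4*2, 5*1) = 9
One optimal split: 3 + 3; product 3*3 = 9.

9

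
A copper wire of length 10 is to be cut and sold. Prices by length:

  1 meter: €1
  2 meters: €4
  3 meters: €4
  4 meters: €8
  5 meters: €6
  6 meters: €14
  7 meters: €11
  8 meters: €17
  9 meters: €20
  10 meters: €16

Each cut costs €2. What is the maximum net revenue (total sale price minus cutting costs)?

Consider every possible first cut. net[k] is the best of p[i]+net[k−i] over all sellable i≤k, charging 2 whenever i<k.
net[1] = 1
net[2] = max(1+1-2, 4+0) = 4
net[3] = max(1+4-2, 4+1-2, 4+0) = 4
net[4] = max(1+4-2, 4+4-2, 4+1-2, 8+0) = 8
net[5] = max(1+8-2, 4+4-2, 4+4-2, 8+1-2, 6+0) = 7
net[6] = max(1+7-2, 4+8-2, 4+4-2, 8+4-2, 6+1-2, 14+0) = 14
net[7] = max(1+14-2, 4+7-2, 4+8-2, …, 14+1-2, 11+0) = 13
net[8] = max(1+13-2, 4+14-2, 4+7-2, …, 11+1-2, 17+0) = 17
net[9] = max(1+17-2, 4+13-2, 4+14-2, …, 17+1-2, 20+0) = 20
net[10] = max(1+20-2, 4+17-2, 4+13-2, …, 20+1-2, 16+0) = 20
One optimal plan: pieces 6 + 4 (1 cut) → €22 − €2 = €20.

20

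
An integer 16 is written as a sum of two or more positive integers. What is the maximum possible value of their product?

Let m[k] be the best product for length k (with at least one cut). For each first piece i, the rest contributes max(k−i, m[k−i]).
m[2] = 1·max(1,0) = 1·1 = 1
m[3] = 1·max(2,1) = 1·2 = 2
m[4] = 2·max(2,1) = 2·2 = 4
m[5] = 2·max(3,2) = 2·3 = 6
m[6] = 3·max(3,2) = 3·3 = 9
m[7] = 2·max(5,6) = 2·6 = 12
m[8] = 2·max(6,9) = 2·9 = 18
m[9] = 3·max(6,9) = 3·9 = 27
m[10] = 2·max(8,18) = 2·18 = 36
m[11] = 2·max(9,27) = 2·27 = 54
m[12] = 3·max(9,27) = 3·27 = 81
m[13] = 2·max(11,54) = 2·54 = 108
m[14] = 2·max(12,81) = 2·81 = 162
m[15] = 3·max(12,81) = 3·81 = 243
m[16] = 2·max(14,162) = 2·162 = 324
One optimal split: 3 + 3 + 3 + 3 + 2 + 2; product 3·3·3·3·2·2 = 324.

324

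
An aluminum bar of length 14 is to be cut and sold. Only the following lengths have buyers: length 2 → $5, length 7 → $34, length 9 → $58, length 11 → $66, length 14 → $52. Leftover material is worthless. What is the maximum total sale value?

Let f[k] be the best obtainable value from length k. For each k, try every first piece i and keep the best of price[i] + f[k−i].
f[1] = 0
f[2] = 5
f[3] = 5
f[4] = 10  (first piece 2, then f[2]=5)
f[5] = 10
f[6] = 15  (first piece 2, then f[4]=10)
f[7] = max(5+10, 34+0) = 34
f[8] = max(5+15, 34+0) = 34
f[9] = max(5+34, 34+5, 58+0) = 58
f[10] = max(5+34, 34+5, 58+0) = 58
f[11] = max(5+58, 34+10, 58+5, 66+0) = 66
f[12] = max(5+58, 34+10, 58+5, 66+0) = 66
f[13] = max(5+66, 34+15, 58+10, 66+5) = 71
f[14] = max(5+66, 34+34, 58+10, 66+5, 52+0) = 71
One optimal cutting: pieces 11 + 2 with 1 cm of scrap → $71.

71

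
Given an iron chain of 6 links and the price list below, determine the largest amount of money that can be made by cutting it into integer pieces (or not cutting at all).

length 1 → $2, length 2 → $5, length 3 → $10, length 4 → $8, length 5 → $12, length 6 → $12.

Build v[k] bottom-up: v[k] = max over allowed piece i of (p[i] + v[k−i]).
v[1] = 2
v[2] = max(2+2, 5+0) = 5
v[3] = max(2+5, 5+2, 10+0) = 10
v[4] = max(2+10, 5+5, 10+2, 8+0) = 12
v[5] = max(2+12, 5+10, 10+5, 8+2, 12+0) = 15
v[6] = max(2+15, 5+12, 10+10, 8+5, 12+2, 12+0) = 20
One optimal cutting: 3 + 3 → $10 + $10 = $20.

20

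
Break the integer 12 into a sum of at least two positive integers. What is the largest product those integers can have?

Fill m[k] for k=2..12: at each k try every first piece i and multiply by the better of (k−i) uncut or m[k−i].
Small cases: m[2]=1, m[3]=2, m[4]=4.
m[5] = 2·max(3,2) = 2·3 = 6
m[6] = 3·max(3,2) = 3·3 = 9
m[7] = 2·max(5,6) = 2·6 = 12
m[8] = 2·max(6,9) = 2·9 = 18
m[9] = 3·max(6,9) = 3·9 = 27
m[10] = 2·max(8,18) = 2·18 = 36
m[11] = 2·max(9,27) = 2·27 = 54
m[12] = 3·max(9,27) = 3·27 = 81
One optimal split: 3 + 3 + 3 + 3; product 3·3·3·3 = 81.

81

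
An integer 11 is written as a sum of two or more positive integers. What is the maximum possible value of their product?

54

Define g[k] = max over 1≤i<k of i · max(k−i, g[k−i]); the inner max lets the remainder stay uncut if that's better.
g[2] = 1·max(1,0) = 1·1 = 1
g[3] = 1·max(2,1) = 1·2 = 2
g[4] = 2·max(2,1) = 2·2 = 4
g[5] = 2·max(3,2) = 2·3 = 6
g[6] = 3·max(3,2) = 3·3 = 9
g[7] = 2·max(5,6) = 2·6 = 12
g[8] = 2·max(6,9) = 2·9 = 18
g[9] = 3·max(6,9) = 3·9 = 27
g[10] = 2·max(8,18) = 2·18 = 36
g[11] = 2·max(9,27) = 2·27 = 54
One optimal split: 3 + 3 + 3 + 2; product 3·3·3·2 = 54.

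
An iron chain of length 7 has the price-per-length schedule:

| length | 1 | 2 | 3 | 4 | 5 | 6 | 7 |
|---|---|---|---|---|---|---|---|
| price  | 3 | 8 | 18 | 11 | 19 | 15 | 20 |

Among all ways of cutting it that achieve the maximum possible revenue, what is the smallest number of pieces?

3

Let r[k] be the best obtainable value from length k. For each k, try every first piece i and keep the best of price[i] + r[k−i].
r[1] = 3
r[2] = 8
r[3] = 18
r[4] = 21  (first piece 1, then r[3]=18)
r[5] = 26  (first piece 2, then r[3]=18)
r[6] = 36  (first piece 3, then r[3]=18)
r[7] = 39  (first piece 1, then r[6]=36)
Maximum revenue is $39.
Now minimize piece count subject to staying optimal: for each k, pieces[k] = 1 + min over i with p[i]+r[k−i]=r[k] of pieces[k−i].
pieces[4] = 2
pieces[5] = 2
pieces[6] = 2
pieces[7] = 3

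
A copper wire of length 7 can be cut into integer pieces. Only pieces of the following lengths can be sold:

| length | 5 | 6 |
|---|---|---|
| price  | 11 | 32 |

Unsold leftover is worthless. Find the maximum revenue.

32

Build best[k] bottom-up: best[k] = max over allowed piece i of (p[i] + best[k−i]).
best[1] = 0
best[2] = 0
best[3] = 0
best[4] = 0
best[5] = 11
best[6] = max(11+0, 32+0) = 32
best[7] = max(11+0, 32+0) = 32
One optimal cutting: pieces 6 with 1 meter of scrap → €32.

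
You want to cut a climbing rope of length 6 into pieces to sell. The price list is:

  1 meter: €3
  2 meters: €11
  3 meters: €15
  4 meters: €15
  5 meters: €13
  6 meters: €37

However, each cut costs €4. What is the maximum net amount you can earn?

37

Consider every possible first cut. net[k] is the best of p[i]+net[k−i] over all sellable i≤k, charging 4 whenever i<k.
net[1] = 3
net[2] = max(3+3-4, 11+0) = 11
net[3] = max(3+11-4, 11+3-4, 15+0) = 15
net[4] = max(3+15-4, 11+11-4, 15+3-4, 15+0) = 18
net[5] = max(3+18-4, 11+15-4, 15+11-4, 15+3-4, 13+0) = 22
net[6] = max(3+22-4, 11+18-4, 15+15-4, 15+11-4, 13+3-4, 37+0) = 37
Best is to make no cuts and sell whole for €37.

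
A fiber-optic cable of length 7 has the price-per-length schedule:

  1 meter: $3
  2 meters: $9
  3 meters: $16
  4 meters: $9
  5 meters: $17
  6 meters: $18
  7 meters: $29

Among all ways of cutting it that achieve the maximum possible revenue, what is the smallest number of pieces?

3

Build r[k] bottom-up: r[k] = max over allowed piece i of (p[i] + r[k−i]).
r[1] = 3
r[2] = max(3+3, 9+0) = 9
r[3] = max(3+9, 9+3, 16+0) = 16
r[4] = max(3+16, 9+9, 16+3, 9+0) = 19
r[5] = max(3+19, 9+16, 16+9, 9+3, 17+0) = 25
r[6] = max(3+25, 9+19, 16+16, 9+9, 17+3, 18+0) = 32
r[7] = max(3+32, 9+25, 16+19, …, 18+3, 29+0) = 35
Maximum revenue is $35.
Now minimize piece count subject to staying optimal: for each k, pieces[k] = 1 + min over i with p[i]+r[k−i]=r[k] of pieces[k−i].
pieces[4] = 2
pieces[5] = 2
pieces[6] = 2
pieces[7] = 3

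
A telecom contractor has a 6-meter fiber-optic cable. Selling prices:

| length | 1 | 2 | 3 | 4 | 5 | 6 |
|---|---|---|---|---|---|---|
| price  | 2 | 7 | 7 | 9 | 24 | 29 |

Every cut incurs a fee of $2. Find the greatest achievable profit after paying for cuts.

29

Build net[k] bottom-up: net[k] = max over allowed piece i of (p[i] + net[k−i]) − 2 per cut.
net[1] = 2
net[2] = max(2+2-2, 7+0) = 7
net[3] = max(2+7-2, 7+2-2, 7+0) = 7
net[4] = max(2+7-2, 7+7-2, 7+2-2, 9+0) = 12
net[5] = max(2+12-2, 7+7-2, 7+7-2, 9+2-2, 24+0) = 24
net[6] = max(2+24-2, 7+12-2, 7+7-2, 9+7-2, 24+2-2, 29+0) = 29
Best is to make no cuts and sell whole for $29.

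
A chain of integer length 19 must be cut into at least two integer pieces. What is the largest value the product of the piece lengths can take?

972

Define prod[k] = max over 1≤i<k of i · max(k−i, prod[k−i]); the inner max lets the remainder stay uncut if that's better.
prod[2] = 1*max(1,0) = 1*1 = 1
prod[3] = 1*max(2,1) = 1*2 = 2
prod[4] = 2*max(2,1) = 2*2 = 4
prod[5] = 2*max(3,2) = 2*3 = 6
prod[6] = 3*max(3,2) = 3*3 = 9
prod[7] = 2*max(5,6) = 2*6 = 12
prod[8] = 2*max(6,9) = 2*9 = 18
prod[9] = 3*max(6,9) = 3*9 = 27
prod[10] = 2*max(8,18) = 2*18 = 36
prod[11] = 2*max(9,27) = 2*27 = 54
prod[12] = 3*max(9,27) = 3*27 = 81
prod[13] = 2*max(11,54) = 2*54 = 108
prod[14] = 2*max(12,81) = 2*81 = 162
prod[15] = 3*max(12,81) = 3*81 = 243
prod[16] = 2*max(14,162) = 2*162 = 324
prod[17] = 2*max(15,243) = 2*243 = 486
prod[18] = 3*max(15,243) = 3*243 = 729
prod[19] = 2*max(17,486) = 2*486 = 972
One optimal split: 3 + 3 + 3 + 3 + 3 + 2 + 2; product 3*3*3*3*3*2*2 = 972.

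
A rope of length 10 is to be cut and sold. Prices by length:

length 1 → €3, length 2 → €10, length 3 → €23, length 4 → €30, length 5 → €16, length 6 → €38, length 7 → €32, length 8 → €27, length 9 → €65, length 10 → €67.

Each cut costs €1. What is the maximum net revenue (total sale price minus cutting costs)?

74

Let v[k] be the best obtainable value from length k. For each k, try every first piece i and keep the best of price[i] + v[k−i] minus the 1 cut fee when i<k.
v[1] = 3
v[2] = 10
v[3] = 23
v[4] = 30
v[5] = 32  (first piece 1, then v[4]=30)
v[6] = 45  (first piece 3, then v[3]=23)
v[7] = 52  (first piece 3, then v[4]=30)
v[8] = 59  (first piece 4, then v[4]=30)
v[9] = 67  (first piece 3, then v[6]=45)
v[10] = 74  (first piece 3, then v[7]=52)
One optimal plan: pieces 4 + 3 + 3 (2 cuts) → €76 − €2 = €74.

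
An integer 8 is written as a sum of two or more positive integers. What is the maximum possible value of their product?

18

Let g[k] be the best product for length k (with at least one cut). For each first piece i, the rest contributes max(k−i, g[k−i]).
g[2] = 1·max(1,0) = 1·1 = 1
g[3] = 1·max(2,1) = 1·2 = 2
g[4] = 2·max(2,1) = 2·2 = 4
g[5] = 2·max(3,2) = 2·3 = 6
g[6] = 3·max(3,2) = 3·3 = 9
g[7] = 2·max(5,6) = 2·6 = 12
g[8] = 2·max(6,9) = 2·9 = 18
One optimal split: 3 + 3 + 2; product 3·3·2 = 18.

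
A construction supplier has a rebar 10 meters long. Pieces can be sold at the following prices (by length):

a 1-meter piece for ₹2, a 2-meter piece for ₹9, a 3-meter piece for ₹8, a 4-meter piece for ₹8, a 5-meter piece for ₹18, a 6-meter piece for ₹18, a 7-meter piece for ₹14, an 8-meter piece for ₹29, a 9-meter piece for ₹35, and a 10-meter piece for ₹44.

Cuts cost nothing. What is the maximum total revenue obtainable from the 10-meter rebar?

45

Let r[k] be the best obtainable value from length k. For each k, try every first piece i and keep the best of price[i] + r[k−i].
r[1] = 2
r[2] = 9
r[3] = 11  (first piece 1, then r[2]=9)
r[4] = 18  (first piece 2, then r[2]=9)
r[5] = 20  (first piece 1, then r[4]=18)
r[6] = 27  (first piece 2, then r[4]=18)
r[7] = 29  (first piece 1, then r[6]=27)
r[8] = 36  (first piece 2, then r[6]=27)
r[9] = 38  (first piece 1, then r[8]=36)
r[10] = 45  (first piece 2, then r[8]=36)
One optimal cutting: 2 + 2 + 2 + 2 + 2 → ₹9 + ₹9 + ₹9 + ₹9 + ₹9 = ₹45.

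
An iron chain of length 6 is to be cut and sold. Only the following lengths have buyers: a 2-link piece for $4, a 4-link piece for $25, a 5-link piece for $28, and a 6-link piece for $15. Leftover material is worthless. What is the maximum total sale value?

Let f[k] be the best obtainable value from length k. For each k, try every first piece i and keep the best of price[i] + f[k−i].
f[1] = 0
f[2] = 4
f[3] = 4
f[4] = max(4+4, 25+0) = 25
f[5] = max(4+4, 25+0, 28+0) = 28
f[6] = max(4+25, 25+4, 28+0, 15+0) = 29
One optimal cutting: 4 + 2 → $29.

29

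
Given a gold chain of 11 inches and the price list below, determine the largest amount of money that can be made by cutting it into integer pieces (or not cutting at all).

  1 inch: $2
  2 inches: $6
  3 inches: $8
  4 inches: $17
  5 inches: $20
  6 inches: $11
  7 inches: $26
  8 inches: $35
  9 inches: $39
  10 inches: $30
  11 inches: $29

Build v[k] bottom-up: v[k] = max over allowed piece i of (p[i] + v[k−i]).
v[1] = 2
v[2] = max(2+2, 6+0) = 6
v[3] = max(2+6, 6+2, 8+0) = 8
v[4] = max(2+8, 6+6, 8+2, 17+0) = 17
v[5] = max(2+17, 6+8, 8+6, 17+2, 20+0) = 20
v[6] = max(2+20, 6+17, 8+8, 17+6, 20+2, 11+0) = 23
v[7] = max(2+23, 6+20, 8+17, …, 11+2, 26+0) = 26
v[8] = max(2+26, 6+23, 8+20, …, 26+2, 35+0) = 35
v[9] = max(2+35, 6+26, 8+23, …, 35+2, 39+0) = 39
v[10] = max(2+39, 6+35, 8+26, …, 39+2, 30+0) = 41
v[11] = max(2+41, 6+39, 8+35, …, 30+2, 29+0) = 45
One optimal cutting: 9 + 2 → $39 + $6 = $45.

45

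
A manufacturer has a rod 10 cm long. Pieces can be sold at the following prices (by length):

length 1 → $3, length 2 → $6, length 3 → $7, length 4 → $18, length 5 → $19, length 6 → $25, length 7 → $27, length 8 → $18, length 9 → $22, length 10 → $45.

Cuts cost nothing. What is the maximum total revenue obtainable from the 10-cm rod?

45

Consider every possible first cut. r[k] is the best of p[i]+r[k−i] over all sellable i≤k.
r[1] = 3
r[2] = max(3+3, 6+0) = 6
r[3] = max(3+6, 6+3, 7+0) = 9
r[4] = max(3+9, 6+6, 7+3, 18+0) = 18
r[5] = max(3+18, 6+9, 7+6, 18+3, 19+0) = 21
r[6] = max(3+21, 6+18, 7+9, 18+6, 19+3, 25+0) = 25
r[7] = max(3+25, 6+21, 7+18, …, 25+3, 27+0) = 28
r[8] = max(3+28, 6+25, 7+21, …, 27+3, 18+0) = 36
r[9] = max(3+36, 6+28, 7+25, …, 18+3, 22+0) = 39
r[10] = max(3+39, 6+36, 7+28, …, 22+3, 45+0) = 45
Best is to sell the whole 10-cm piece uncut for $45.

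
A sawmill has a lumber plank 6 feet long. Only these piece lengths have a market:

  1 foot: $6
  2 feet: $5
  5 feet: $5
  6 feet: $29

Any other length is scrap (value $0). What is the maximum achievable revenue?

36

Consider every possible first cut. r[k] is the best of p[i]+r[k−i] over all sellable i≤k.
r[1] = 6
r[2] = max(6+6, 5+0) = 12
r[3] = max(6+12, 5+6) = 18
r[4] = max(6+18, 5+12) = 24
r[5] = max(6+24, 5+18, 5+0) = 30
r[6] = max(6+30, 5+24, 5+6, 29+0) = 36
One optimal cutting: 1 + 1 + 1 + 1 + 1 + 1 → $36.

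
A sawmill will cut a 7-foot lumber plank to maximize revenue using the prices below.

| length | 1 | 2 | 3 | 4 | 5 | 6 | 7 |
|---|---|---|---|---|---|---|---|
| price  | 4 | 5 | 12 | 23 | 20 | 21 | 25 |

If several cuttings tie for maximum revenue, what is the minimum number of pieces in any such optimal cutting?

2

Consider every possible first cut. r[k] is the best of p[i]+r[k−i] over all sellable i≤k.
r[1] = 4
r[2] = 8  (first piece 1, then r[1]=4)
r[3] = 12  (first piece 1, then r[2]=8)
r[4] = 23
r[5] = 27  (first piece 1, then r[4]=23)
r[6] = 31  (first piece 1, then r[5]=27)
r[7] = 35  (first piece 1, then r[6]=31)
Maximum revenue is $35.
Now minimize piece count subject to staying optimal: for each k, pieces[k] = 1 + min over i with p[i]+r[k−i]=r[k] of pieces[k−i].
pieces[4] = 1
pieces[5] = 2
pieces[6] = 3
pieces[7] = 2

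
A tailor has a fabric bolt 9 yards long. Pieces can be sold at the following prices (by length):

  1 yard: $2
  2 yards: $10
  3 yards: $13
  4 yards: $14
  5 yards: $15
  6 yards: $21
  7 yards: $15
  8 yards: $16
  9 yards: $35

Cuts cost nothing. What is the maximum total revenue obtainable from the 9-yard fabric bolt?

43

Let v[k] be the best obtainable value from length k. For each k, try every first piece i and keep the best of price[i] + v[k−i].
v[1] = 2
v[2] = 10
v[3] = 13
v[4] = 20  (first piece 2, then v[2]=10)
v[5] = 23  (first piece 2, then v[3]=13)
v[6] = 30  (first piece 2, then v[4]=20)
v[7] = 33  (first piece 2, then v[5]=23)
v[8] = 40  (first piece 2, then v[6]=30)
v[9] = 43  (first piece 2, then v[7]=33)
One optimal cutting: 3 + 2 + 2 + 2 → $13 + $10 + $10 + $10 = $43.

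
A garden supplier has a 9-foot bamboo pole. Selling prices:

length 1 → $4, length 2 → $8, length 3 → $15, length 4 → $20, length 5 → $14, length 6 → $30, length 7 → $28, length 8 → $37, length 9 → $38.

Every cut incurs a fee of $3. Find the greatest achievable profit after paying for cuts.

Consider every possible first cut. v[k] is the best of p[i]+v[k−i] over all sellable i≤k, charging 3 whenever i<k.
v[1] = 4
v[2] = max(4+4-3, 8+0) = 8
v[3] = max(4+8-3, 8+4-3, 15+0) = 15
v[4] = max(4+15-3, 8+8-3, 15+4-3, 20+0) = 20
v[5] = max(4+20-3, 8+15-3, 15+8-3, 20+4-3, 14+0) = 21
v[6] = max(4+21-3, 8+20-3, 15+15-3, 20+8-3, 14+4-3, 30+0) = 30
v[7] = max(4+30-3, 8+21-3, 15+20-3, …, 30+4-3, 28+0) = 32
v[8] = max(4+32-3, 8+30-3, 15+21-3, …, 28+4-3, 37+0) = 37
v[9] = max(4+37-3, 8+32-3, 15+30-3, …, 37+4-3, 38+0) = 42
One optimal plan: pieces 6 + 3 (1 cut) → $45 − $3 = $42.

42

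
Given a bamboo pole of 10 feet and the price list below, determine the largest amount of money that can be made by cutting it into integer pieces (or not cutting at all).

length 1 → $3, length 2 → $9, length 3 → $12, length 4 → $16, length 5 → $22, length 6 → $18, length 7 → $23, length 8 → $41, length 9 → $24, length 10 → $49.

Let r[k] be the best obtainable value from length k. For each k, try every first piece i and keep the best of price[i] + r[k−i].
r[1] = 3
r[2] = max(3+3, 9+0) = 9
r[3] = max(3+9, 9+3, 12+0) = 12
r[4] = max(3+12, 9+9, 12+3, 16+0) = 18
r[5] = max(3+18, 9+12, 12+9, 16+3, 22+0) = 22
r[6] = max(3+22, 9+18, 12+12, 16+9, 22+3, 18+0) = 27
r[7] = max(3+27, 9+22, 12+18, …, 18+3, 23+0) = 31
r[8] = max(3+31, 9+27, 12+22, …, 23+3, 41+0) = 41
r[9] = max(3+41, 9+31, 12+27, …, 41+3, 24+0) = 44
r[10] = max(3+44, 9+41, 12+31, …, 24+3, 49+0) = 50
One optimal cutting: 8 + 2 → $41 + $9 = $50.

50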